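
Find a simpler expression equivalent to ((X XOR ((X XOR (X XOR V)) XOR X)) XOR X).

By XOR self-cancellation ((E XOR v) XOR v = E) then XOR self-cancellation ((E XOR v) XOR v = E):
= (X XOR V)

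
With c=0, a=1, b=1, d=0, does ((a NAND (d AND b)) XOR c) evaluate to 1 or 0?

Substituting: ((1 NAND (0 AND 1)) XOR 0)
= 1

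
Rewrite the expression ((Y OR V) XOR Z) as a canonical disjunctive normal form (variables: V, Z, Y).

(NOT V AND NOT Z AND Y) OR (NOT V AND Z AND NOT Y) OR (V AND NOT Z AND NOT Y) OR (V AND NOT Z AND Y)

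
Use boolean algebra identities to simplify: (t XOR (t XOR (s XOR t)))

By XOR self-cancellation ((E XOR v) XOR v = E):
= (s XOR t)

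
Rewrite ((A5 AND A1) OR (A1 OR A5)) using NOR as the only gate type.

((((A5 NOR A5) NOR (A1 NOR A1)) NOR ((A1 NOR A5) NOR (A1 NOR A5))) NOR (((A5 NOR A5) NOR (A1 NOR A1)) NOR ((A1 NOR A5) NOR (A1 NOR A5))))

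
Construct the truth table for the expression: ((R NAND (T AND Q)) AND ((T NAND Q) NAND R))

R | Q | T | Output
------------------
0 | 0 | 0 | 1
0 | 0 | 1 | 1
0 | 1 | 0 | 1
0 | 1 | 1 | 1
1 | 0 | 0 | 0
1 | 0 | 1 | 0
1 | 1 | 0 | 0
1 | 1 | 1 | 0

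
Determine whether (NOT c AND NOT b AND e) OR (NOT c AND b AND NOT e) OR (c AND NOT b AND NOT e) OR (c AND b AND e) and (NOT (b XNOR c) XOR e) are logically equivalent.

Yes, they are equivalent — the two output columns agree on all 8 assignments:
c | b | e | Expression 1 | Expression 2
---------------------------------------
0 | 0 | 0 | 0 | 0
0 | 0 | 1 | 1 | 1
0 | 1 | 0 | 1 | 1
0 | 1 | 1 | 0 | 0
1 | 0 | 0 | 1 | 1
1 | 0 | 1 | 0 | 0
1 | 1 | 0 | 0 | 0
1 | 1 | 1 | 1 | 1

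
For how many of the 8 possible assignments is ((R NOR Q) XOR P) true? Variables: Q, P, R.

Satisfying assignments: (0,0,0), (0,1,1), (1,1,0), (1,1,1)
Count: 4 out of 8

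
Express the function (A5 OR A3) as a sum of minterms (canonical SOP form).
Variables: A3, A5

Σm(1, 2, 3) = (NOT A3 AND A5) OR (A3 AND NOT A5) OR (A3 AND A5)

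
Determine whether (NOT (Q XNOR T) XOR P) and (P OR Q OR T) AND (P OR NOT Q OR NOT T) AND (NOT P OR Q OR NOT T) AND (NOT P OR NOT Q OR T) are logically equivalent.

Yes, they are equivalent — the two output columns agree on all 8 assignments:
P | Q | T | Expression 1 | Expression 2
---------------------------------------
0 | 0 | 0 | 0 | 0
0 | 0 | 1 | 1 | 1
0 | 1 | 0 | 1 | 1
0 | 1 | 1 | 0 | 0
1 | 0 | 0 | 1 | 1
1 | 0 | 1 | 0 | 0
1 | 1 | 0 | 0 | 0
1 | 1 | 1 | 1 | 1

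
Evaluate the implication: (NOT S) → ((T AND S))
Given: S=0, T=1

Antecedent (NOT S) = 1; consequent ((T AND S)) = 0.
1 → 0 = 0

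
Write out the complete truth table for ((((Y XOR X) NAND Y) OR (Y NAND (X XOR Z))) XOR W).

Z | W | X | Y | Output
----------------------
0 | 0 | 0 | 0 | 1
0 | 0 | 0 | 1 | 1
0 | 0 | 1 | 0 | 1
0 | 0 | 1 | 1 | 1
0 | 1 | 0 | 0 | 0
0 | 1 | 0 | 1 | 0
0 | 1 | 1 | 0 | 0
0 | 1 | 1 | 1 | 0
1 | 0 | 0 | 0 | 1
1 | 0 | 0 | 1 | 0
1 | 0 | 1 | 0 | 1
1 | 0 | 1 | 1 | 1
1 | 1 | 0 | 0 | 0
1 | 1 | 0 | 1 | 1
1 | 1 | 1 | 0 | 0
1 | 1 | 1 | 1 | 0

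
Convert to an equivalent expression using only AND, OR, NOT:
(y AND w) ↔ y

((y AND w) AND y) OR (NOT (y AND w) AND NOT y)
(Biconditional = both true or both false)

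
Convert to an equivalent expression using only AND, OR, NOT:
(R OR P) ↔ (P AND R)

((R OR P) AND (P AND R)) OR (NOT (R OR P) AND NOT (P AND R))
(Biconditional = both true or both false)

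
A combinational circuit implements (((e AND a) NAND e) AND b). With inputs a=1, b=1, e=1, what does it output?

Substituting: (((1 AND 1) NAND 1) AND 1)
= 0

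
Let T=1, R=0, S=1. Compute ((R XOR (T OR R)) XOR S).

Substituting: ((0 XOR (1 OR 0)) XOR 1)
= 0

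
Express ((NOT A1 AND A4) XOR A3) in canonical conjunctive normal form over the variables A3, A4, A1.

(A3 OR A4 OR A1) AND (A3 OR A4 OR NOT A1) AND (A3 OR NOT A4 OR NOT A1) AND (NOT A3 OR NOT A4 OR A1)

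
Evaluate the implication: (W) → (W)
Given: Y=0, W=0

Antecedent (W) = 0; consequent (W) = 0.
0 → 0 = 1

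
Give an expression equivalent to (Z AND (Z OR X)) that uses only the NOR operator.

((Z NOR Z) NOR (((Z NOR X) NOR (Z NOR X)) NOR ((Z NOR X) NOR (Z NOR X))))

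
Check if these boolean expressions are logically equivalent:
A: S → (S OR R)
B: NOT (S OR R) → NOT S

Yes, Contrapositive is always equivalent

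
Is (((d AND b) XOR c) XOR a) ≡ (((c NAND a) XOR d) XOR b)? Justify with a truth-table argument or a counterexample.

No. Counterexample: with d=0, c=0, b=0, a=0, Expression 1 = 0 but Expression 2 = 1.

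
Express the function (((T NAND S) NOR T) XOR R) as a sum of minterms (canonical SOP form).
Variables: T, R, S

Σm(2, 3, 6, 7) = (NOT T AND R AND NOT S) OR (NOT T AND R AND S) OR (T AND R AND NOT S) OR (T AND R AND S)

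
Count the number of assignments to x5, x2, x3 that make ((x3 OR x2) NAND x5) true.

Satisfying assignments: (0,0,0), (0,0,1), (0,1,0), (0,1,1), (1,0,0)
Count: 5 out of 8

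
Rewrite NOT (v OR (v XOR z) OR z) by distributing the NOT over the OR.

NOT v AND NOT (v XOR z) AND NOT z
De Morgan's: NOT(OR of terms) = AND of negations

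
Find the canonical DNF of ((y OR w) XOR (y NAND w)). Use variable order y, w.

(NOT y AND NOT w) OR (y AND w)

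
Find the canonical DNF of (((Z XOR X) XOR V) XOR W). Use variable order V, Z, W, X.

(NOT V AND NOT Z AND NOT W AND X) OR (NOT V AND NOT Z AND W AND NOT X) OR (NOT V AND Z AND NOT W AND NOT X) OR (NOT V AND Z AND W AND X) OR (V AND NOT Z AND NOT W AND NOT X) OR (V AND NOT Z AND W AND X) OR (V AND Z AND NOT W AND X) OR (V AND Z AND W AND NOT X)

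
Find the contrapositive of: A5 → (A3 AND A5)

Contrapositive: NOT (A3 AND A5) → NOT A5
Note: A statement and its contrapositive are logically equivalent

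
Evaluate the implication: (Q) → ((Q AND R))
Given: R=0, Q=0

Antecedent (Q) = 0; consequent ((Q AND R)) = 0.
0 → 0 = 1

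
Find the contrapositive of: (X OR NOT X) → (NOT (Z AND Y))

Contrapositive: (Z AND Y) → NOT (X OR NOT X)
Note: A statement and its contrapositive are logically equivalent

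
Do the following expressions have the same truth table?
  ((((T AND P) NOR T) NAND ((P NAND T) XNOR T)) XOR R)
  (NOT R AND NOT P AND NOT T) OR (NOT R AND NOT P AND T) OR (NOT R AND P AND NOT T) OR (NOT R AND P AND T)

Yes, they are equivalent — the two output columns agree on all 8 assignments:
R | P | T | Expression 1 | Expression 2
---------------------------------------
0 | 0 | 0 | 1 | 1
0 | 0 | 1 | 1 | 1
0 | 1 | 0 | 1 | 1
0 | 1 | 1 | 1 | 1
1 | 0 | 0 | 0 | 0
1 | 0 | 1 | 0 | 0
1 | 1 | 0 | 0 | 0
1 | 1 | 1 | 0 | 0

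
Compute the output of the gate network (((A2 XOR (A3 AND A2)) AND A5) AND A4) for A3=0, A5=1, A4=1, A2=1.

Substituting: (((1 XOR (0 AND 1)) AND 1) AND 1)
= 1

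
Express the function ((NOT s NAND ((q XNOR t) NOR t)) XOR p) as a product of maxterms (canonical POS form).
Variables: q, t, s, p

ΠM(1, 3, 5, 7, 8, 11, 13, 15) = (q OR t OR s OR NOT p) AND (q OR t OR NOT s OR NOT p) AND (q OR NOT t OR s OR NOT p) AND (q OR NOT t OR NOT s OR NOT p) AND (NOT q OR t OR s OR p) AND (NOT q OR t OR NOT s OR NOT p) AND (NOT q OR NOT t OR s OR NOT p) AND (NOT q OR NOT t OR NOT s OR NOT p)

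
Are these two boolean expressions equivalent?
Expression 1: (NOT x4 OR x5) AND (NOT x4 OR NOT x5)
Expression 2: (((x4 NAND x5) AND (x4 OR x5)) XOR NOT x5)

Yes, they are equivalent — the two output columns agree on all 4 assignments:
x4 | x5 | Expression 1 | Expression 2
-------------------------------------
0 | 0 | 1 | 1
0 | 1 | 1 | 1
1 | 0 | 0 | 0
1 | 1 | 0 | 0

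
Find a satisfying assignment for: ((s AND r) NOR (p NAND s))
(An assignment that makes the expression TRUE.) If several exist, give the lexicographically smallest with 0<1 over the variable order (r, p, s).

r=0, p=1, s=1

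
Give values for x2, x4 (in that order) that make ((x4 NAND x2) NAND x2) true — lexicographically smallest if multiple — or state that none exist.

x2=0, x4=0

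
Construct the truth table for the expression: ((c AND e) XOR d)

d | e | c | Output
------------------
0 | 0 | 0 | 0
0 | 0 | 1 | 0
0 | 1 | 0 | 0
0 | 1 | 1 | 1
1 | 0 | 0 | 1
1 | 0 | 1 | 1
1 | 1 | 0 | 1
1 | 1 | 1 | 0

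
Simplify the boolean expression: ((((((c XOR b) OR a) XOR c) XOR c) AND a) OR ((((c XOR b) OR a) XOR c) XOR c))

By absorption (E OR (E AND v) = E) then XOR self-cancellation ((E XOR v) XOR v = E):
= ((c XOR b) OR a)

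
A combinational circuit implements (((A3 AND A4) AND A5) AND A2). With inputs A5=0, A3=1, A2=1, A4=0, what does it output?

Substituting: (((1 AND 0) AND 0) AND 1)
= 0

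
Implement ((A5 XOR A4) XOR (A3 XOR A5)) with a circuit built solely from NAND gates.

((((A5 NAND (A5 NAND A4)) NAND (A4 NAND (A5 NAND A4))) NAND (((A5 NAND (A5 NAND A4)) NAND (A4 NAND (A5 NAND A4))) NAND ((A3 NAND (A3 NAND A5)) NAND (A5 NAND (A3 NAND A5))))) NAND (((A3 NAND (A3 NAND A5)) NAND (A5 NAND (A3 NAND A5))) NAND (((A5 NAND (A5 NAND A4)) NAND (A4 NAND (A5 NAND A4))) NAND ((A3 NAND (A3 NAND A5)) NAND (A5 NAND (A3 NAND A5))))))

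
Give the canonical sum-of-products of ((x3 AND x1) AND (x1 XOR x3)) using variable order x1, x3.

Σm() = FALSE (no minterms)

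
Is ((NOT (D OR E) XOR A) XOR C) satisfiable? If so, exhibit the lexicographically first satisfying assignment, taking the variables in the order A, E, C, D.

A=0, E=0, C=0, D=0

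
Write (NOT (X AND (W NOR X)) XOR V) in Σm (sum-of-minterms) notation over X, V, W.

Σm(0, 1, 4, 5) = (NOT X AND NOT V AND NOT W) OR (NOT X AND NOT V AND W) OR (X AND NOT V AND NOT W) OR (X AND NOT V AND W)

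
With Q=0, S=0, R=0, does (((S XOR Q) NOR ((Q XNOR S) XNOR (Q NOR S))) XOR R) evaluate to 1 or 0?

Substituting: (((0 XOR 0) NOR ((0 XNOR 0) XNOR (0 NOR 0))) XOR 0)
= 0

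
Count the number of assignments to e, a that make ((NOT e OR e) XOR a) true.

Satisfying assignments: (0,0), (1,0)
Count: 2 out of 4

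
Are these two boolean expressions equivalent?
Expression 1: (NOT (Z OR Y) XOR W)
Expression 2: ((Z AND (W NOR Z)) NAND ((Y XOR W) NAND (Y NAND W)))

No. Counterexample: with Z=0, W=0, Y=1, Expression 1 = 0 but Expression 2 = 1.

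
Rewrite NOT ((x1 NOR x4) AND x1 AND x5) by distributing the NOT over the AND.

NOT (x1 NOR x4) OR NOT x1 OR NOT x5
De Morgan's: NOT(AND of terms) = OR of negations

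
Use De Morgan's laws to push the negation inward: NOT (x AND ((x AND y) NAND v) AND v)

NOT x OR NOT ((x AND y) NAND v) OR NOT v
De Morgan's: NOT(AND of terms) = OR of negations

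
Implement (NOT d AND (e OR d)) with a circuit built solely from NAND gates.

(((d NAND d) NAND ((e NAND e) NAND (d NAND d))) NAND ((d NAND d) NAND ((e NAND e) NAND (d NAND d))))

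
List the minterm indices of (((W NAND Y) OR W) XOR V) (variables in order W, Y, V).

Σm(0, 2, 4, 6) = (NOT W AND NOT Y AND NOT V) OR (NOT W AND Y AND NOT V) OR (W AND NOT Y AND NOT V) OR (W AND Y AND NOT V)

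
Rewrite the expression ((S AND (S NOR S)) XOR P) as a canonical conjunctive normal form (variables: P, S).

(P OR S) AND (P OR NOT S)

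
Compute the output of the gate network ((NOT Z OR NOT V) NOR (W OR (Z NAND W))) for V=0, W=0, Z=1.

Substituting: ((NOT 1 OR NOT 0) NOR (0 OR (1 NAND 0)))
= 0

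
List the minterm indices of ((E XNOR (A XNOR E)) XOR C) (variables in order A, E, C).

Σm(1, 3, 4, 6) = (NOT A AND NOT E AND C) OR (NOT A AND E AND C) OR (A AND NOT E AND NOT C) OR (A AND E AND NOT C)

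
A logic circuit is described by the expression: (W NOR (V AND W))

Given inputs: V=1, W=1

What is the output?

Substituting: (1 NOR (1 AND 1))
= 0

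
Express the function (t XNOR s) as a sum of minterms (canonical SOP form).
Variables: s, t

Σm(0, 3) = (NOT s AND NOT t) OR (s AND t)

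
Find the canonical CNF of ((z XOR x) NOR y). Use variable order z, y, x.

(z OR y OR NOT x) AND (z OR NOT y OR x) AND (z OR NOT y OR NOT x) AND (NOT z OR y OR x) AND (NOT z OR NOT y OR x) AND (NOT z OR NOT y OR NOT x)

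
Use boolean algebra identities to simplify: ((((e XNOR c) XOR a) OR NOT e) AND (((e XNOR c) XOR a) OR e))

By distribution ((E OR v) AND (E OR NOT v) = E):
= ((e XNOR c) XOR a)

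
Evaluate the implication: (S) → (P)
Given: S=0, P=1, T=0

Antecedent (S) = 0; consequent (P) = 1.
0 → 1 = 1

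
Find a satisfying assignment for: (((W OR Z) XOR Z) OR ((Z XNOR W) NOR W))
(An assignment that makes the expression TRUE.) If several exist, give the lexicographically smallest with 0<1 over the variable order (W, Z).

W=0, Z=1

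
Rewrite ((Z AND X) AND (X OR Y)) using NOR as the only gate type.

((((Z NOR Z) NOR (X NOR X)) NOR ((Z NOR Z) NOR (X NOR X))) NOR (((X NOR Y) NOR (X NOR Y)) NOR ((X NOR Y) NOR (X NOR Y))))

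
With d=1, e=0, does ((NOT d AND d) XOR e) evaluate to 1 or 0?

Substituting: ((NOT 1 AND 1) XOR 0)
= 0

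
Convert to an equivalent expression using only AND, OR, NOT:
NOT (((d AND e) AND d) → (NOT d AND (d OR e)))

((d AND e) AND d) AND NOT (NOT d AND (d OR e))
(Negated implication: NOT(A → B) = A AND NOT B)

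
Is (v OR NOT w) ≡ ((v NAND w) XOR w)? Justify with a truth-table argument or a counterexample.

Yes, they are equivalent — the two output columns agree on all 4 assignments:
v | w | Expression 1 | Expression 2
-----------------------------------
0 | 0 | 1 | 1
0 | 1 | 0 | 0
1 | 0 | 1 | 1
1 | 1 | 1 | 1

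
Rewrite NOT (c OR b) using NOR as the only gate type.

(((c NOR b) NOR (c NOR b)) NOR ((c NOR b) NOR (c NOR b)))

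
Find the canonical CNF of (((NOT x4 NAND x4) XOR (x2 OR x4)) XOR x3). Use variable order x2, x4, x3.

(x2 OR x4 OR NOT x3) AND (x2 OR NOT x4 OR x3) AND (NOT x2 OR x4 OR x3) AND (NOT x2 OR NOT x4 OR x3)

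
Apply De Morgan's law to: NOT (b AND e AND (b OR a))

NOT b OR NOT e OR NOT (b OR a)
De Morgan's: NOT(AND of terms) = OR of negations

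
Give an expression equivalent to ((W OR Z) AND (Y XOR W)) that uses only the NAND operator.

((((W NAND W) NAND (Z NAND Z)) NAND ((Y NAND (Y NAND W)) NAND (W NAND (Y NAND W)))) NAND (((W NAND W) NAND (Z NAND Z)) NAND ((Y NAND (Y NAND W)) NAND (W NAND (Y NAND W)))))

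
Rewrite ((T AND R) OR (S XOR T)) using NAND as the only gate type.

((((T NAND R) NAND (T NAND R)) NAND ((T NAND R) NAND (T NAND R))) NAND (((S NAND (S NAND T)) NAND (T NAND (S NAND T))) NAND ((S NAND (S NAND T)) NAND (T NAND (S NAND T)))))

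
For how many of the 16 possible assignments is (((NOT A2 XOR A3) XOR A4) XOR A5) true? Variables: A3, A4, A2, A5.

Satisfying assignments: (0,0,0,0), (0,0,1,1), (0,1,0,1), (0,1,1,0), (1,0,0,1), (1,0,1,0), (1,1,0,0), (1,1,1,1)
Count: 8 out of 16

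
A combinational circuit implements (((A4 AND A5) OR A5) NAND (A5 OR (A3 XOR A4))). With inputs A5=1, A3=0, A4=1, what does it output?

Substituting: (((1 AND 1) OR 1) NAND (1 OR (0 XOR 1)))
= 0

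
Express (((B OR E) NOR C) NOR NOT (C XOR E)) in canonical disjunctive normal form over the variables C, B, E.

(NOT C AND NOT B AND E) OR (NOT C AND B AND E) OR (C AND NOT B AND NOT E) OR (C AND B AND NOT E)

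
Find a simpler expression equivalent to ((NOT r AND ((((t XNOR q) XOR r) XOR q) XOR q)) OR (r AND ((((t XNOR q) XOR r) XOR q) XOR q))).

By distribution ((E AND v) OR (E AND NOT v) = E) then XOR self-cancellation ((E XOR v) XOR v = E):
= ((t XNOR q) XOR r)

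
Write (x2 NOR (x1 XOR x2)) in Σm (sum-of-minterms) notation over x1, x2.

Σm(0) = (NOT x1 AND NOT x2)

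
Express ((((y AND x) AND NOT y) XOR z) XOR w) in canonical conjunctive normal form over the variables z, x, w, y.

(z OR x OR w OR y) AND (z OR x OR w OR NOT y) AND (z OR NOT x OR w OR y) AND (z OR NOT x OR w OR NOT y) AND (NOT z OR x OR NOT w OR y) AND (NOT z OR x OR NOT w OR NOT y) AND (NOT z OR NOT x OR NOT w OR y) AND (NOT z OR NOT x OR NOT w OR NOT y)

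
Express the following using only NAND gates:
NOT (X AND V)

(((X NAND V) NAND (X NAND V)) NAND ((X NAND V) NAND (X NAND V)))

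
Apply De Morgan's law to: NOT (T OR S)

NOT T AND NOT S
De Morgan's: NOT(OR of terms) = AND of negations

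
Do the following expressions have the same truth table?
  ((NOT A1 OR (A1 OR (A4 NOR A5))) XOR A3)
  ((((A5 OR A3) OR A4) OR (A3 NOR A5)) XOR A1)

No. Counterexample: with A3=0, A1=1, A5=0, A4=0, Expression 1 = 1 but Expression 2 = 0.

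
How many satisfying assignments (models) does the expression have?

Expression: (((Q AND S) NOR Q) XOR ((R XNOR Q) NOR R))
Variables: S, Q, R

Satisfying assignments: (0,0,0), (0,0,1), (0,1,0), (1,0,0), (1,0,1), (1,1,0)
Count: 6 out of 8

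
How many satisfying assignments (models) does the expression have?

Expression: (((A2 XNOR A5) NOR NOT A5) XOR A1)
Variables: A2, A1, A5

Satisfying assignments: (0,0,1), (0,1,0), (1,1,0), (1,1,1)
Count: 4 out of 8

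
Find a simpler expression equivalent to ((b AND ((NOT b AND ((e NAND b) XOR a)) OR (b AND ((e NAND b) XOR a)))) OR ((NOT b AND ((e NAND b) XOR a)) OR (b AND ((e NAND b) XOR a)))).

By absorption (E OR (E AND v) = E) then distribution ((E AND v) OR (E AND NOT v) = E):
= ((e NAND b) XOR a)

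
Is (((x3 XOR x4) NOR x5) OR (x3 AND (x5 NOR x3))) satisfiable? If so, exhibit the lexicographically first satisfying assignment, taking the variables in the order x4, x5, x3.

x4=0, x5=0, x3=0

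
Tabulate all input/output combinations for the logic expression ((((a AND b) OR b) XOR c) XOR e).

a | b | c | e | Output
----------------------
0 | 0 | 0 | 0 | 0
0 | 0 | 0 | 1 | 1
0 | 0 | 1 | 0 | 1
0 | 0 | 1 | 1 | 0
0 | 1 | 0 | 0 | 1
0 | 1 | 0 | 1 | 0
0 | 1 | 1 | 0 | 0
0 | 1 | 1 | 1 | 1
1 | 0 | 0 | 0 | 0
1 | 0 | 0 | 1 | 1
1 | 0 | 1 | 0 | 1
1 | 0 | 1 | 1 | 0
1 | 1 | 0 | 0 | 1
1 | 1 | 0 | 1 | 0
1 | 1 | 1 | 0 | 0
1 | 1 | 1 | 1 | 1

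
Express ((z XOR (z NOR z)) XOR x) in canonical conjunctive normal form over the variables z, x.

(z OR NOT x) AND (NOT z OR NOT x)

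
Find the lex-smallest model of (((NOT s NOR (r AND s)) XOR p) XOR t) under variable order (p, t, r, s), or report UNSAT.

p=0, t=0, r=0, s=1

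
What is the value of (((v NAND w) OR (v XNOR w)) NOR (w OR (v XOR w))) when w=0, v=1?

Substituting: (((1 NAND 0) OR (1 XNOR 0)) NOR (0 OR (1 XOR 0)))
= 0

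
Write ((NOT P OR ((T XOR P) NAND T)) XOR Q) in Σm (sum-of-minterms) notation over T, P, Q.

Σm(0, 2, 4, 6) = (NOT T AND NOT P AND NOT Q) OR (NOT T AND P AND NOT Q) OR (T AND NOT P AND NOT Q) OR (T AND P AND NOT Q)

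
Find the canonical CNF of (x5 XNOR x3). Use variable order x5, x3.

(x5 OR NOT x3) AND (NOT x5 OR x3)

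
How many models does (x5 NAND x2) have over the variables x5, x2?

Satisfying assignments: (0,0), (0,1), (1,0)
Count: 3 out of 4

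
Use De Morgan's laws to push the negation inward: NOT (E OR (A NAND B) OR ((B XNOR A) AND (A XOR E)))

NOT E AND NOT (A NAND B) AND NOT ((B XNOR A) AND (A XOR E))
De Morgan's: NOT(OR of terms) = AND of negations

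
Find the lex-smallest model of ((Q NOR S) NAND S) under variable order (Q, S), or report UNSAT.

Q=0, S=0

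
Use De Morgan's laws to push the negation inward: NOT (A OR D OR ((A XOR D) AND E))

NOT A AND NOT D AND NOT ((A XOR D) AND E)
De Morgan's: NOT(OR of terms) = AND of negations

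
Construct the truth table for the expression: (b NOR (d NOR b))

d | b | Output
--------------
0 | 0 | 0
0 | 1 | 0
1 | 0 | 1
1 | 1 | 0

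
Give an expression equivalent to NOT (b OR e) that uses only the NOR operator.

(((b NOR e) NOR (b NOR e)) NOR ((b NOR e) NOR (b NOR e)))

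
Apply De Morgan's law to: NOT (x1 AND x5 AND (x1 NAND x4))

NOT x1 OR NOT x5 OR NOT (x1 NAND x4)
De Morgan's: NOT(AND of terms) = OR of negations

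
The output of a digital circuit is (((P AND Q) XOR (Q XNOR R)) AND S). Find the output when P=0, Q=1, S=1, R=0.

Substituting: (((0 AND 1) XOR (1 XNOR 0)) AND 1)
= 0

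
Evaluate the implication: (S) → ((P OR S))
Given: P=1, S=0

Antecedent (S) = 0; consequent ((P OR S)) = 1.
0 → 1 = 1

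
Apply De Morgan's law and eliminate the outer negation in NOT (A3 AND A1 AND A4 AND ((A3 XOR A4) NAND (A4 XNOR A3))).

NOT A3 OR NOT A1 OR NOT A4 OR NOT ((A3 XOR A4) NAND (A4 XNOR A3))
De Morgan's: NOT(AND of terms) = OR of negations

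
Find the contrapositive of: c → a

Contrapositive: NOT a → NOT c
Note: A statement and its contrapositive are logically equivalent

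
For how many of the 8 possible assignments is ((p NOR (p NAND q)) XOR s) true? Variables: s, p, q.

Satisfying assignments: (1,0,0), (1,0,1), (1,1,0), (1,1,1)
Count: 4 out of 8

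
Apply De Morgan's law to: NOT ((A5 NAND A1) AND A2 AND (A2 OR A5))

NOT (A5 NAND A1) OR NOT A2 OR NOT (A2 OR A5)
De Morgan's: NOT(AND of terms) = OR of negations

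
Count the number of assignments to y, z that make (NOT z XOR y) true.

Satisfying assignments: (0,0), (1,1)
Count: 2 out of 4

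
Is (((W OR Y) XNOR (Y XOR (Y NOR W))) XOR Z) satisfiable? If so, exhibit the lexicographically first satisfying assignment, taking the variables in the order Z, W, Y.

Z=0, W=0, Y=1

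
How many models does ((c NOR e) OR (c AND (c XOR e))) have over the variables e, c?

Satisfying assignments: (0,0), (0,1)
Count: 2 out of 4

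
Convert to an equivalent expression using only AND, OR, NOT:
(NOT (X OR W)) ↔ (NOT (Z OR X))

((NOT (X OR W)) AND (NOT (Z OR X))) OR ((X OR W) AND (Z OR X))
(Biconditional = both true or both false)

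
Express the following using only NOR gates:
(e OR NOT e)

((e NOR (e NOR e)) NOR (e NOR (e NOR e)))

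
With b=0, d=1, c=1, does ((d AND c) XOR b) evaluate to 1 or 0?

Substituting: ((1 AND 1) XOR 0)
= 1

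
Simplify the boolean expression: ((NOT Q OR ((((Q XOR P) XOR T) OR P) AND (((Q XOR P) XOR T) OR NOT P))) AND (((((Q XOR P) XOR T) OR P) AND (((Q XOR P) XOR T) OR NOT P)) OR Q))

By distribution ((E OR v) AND (E OR NOT v) = E) then distribution ((E OR v) AND (E OR NOT v) = E):
= ((Q XOR P) XOR T)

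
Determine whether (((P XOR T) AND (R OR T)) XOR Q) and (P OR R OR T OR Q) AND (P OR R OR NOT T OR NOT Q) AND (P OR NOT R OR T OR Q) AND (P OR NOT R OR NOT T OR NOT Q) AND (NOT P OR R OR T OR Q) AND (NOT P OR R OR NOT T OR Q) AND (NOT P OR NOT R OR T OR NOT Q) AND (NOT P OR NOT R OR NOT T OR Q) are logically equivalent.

Yes, they are equivalent — the two output columns agree on all 16 assignments:
P | R | T | Q | Expression 1 | Expression 2
-------------------------------------------
0 | 0 | 0 | 0 | 0 | 0
0 | 0 | 0 | 1 | 1 | 1
0 | 0 | 1 | 0 | 1 | 1
0 | 0 | 1 | 1 | 0 | 0
0 | 1 | 0 | 0 | 0 | 0
0 | 1 | 0 | 1 | 1 | 1
0 | 1 | 1 | 0 | 1 | 1
0 | 1 | 1 | 1 | 0 | 0
1 | 0 | 0 | 0 | 0 | 0
1 | 0 | 0 | 1 | 1 | 1
1 | 0 | 1 | 0 | 0 | 0
1 | 0 | 1 | 1 | 1 | 1
1 | 1 | 0 | 0 | 1 | 1
1 | 1 | 0 | 1 | 0 | 0
1 | 1 | 1 | 0 | 0 | 0
1 | 1 | 1 | 1 | 1 | 1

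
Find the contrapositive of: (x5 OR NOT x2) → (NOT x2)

Contrapositive: x2 → NOT (x5 OR NOT x2)
Note: A statement and its contrapositive are logically equivalent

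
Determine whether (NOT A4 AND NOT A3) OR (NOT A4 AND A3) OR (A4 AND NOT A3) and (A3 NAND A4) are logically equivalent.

Yes, they are equivalent — the two output columns agree on all 4 assignments:
A4 | A3 | Expression 1 | Expression 2
-------------------------------------
0 | 0 | 1 | 1
0 | 1 | 1 | 1
1 | 0 | 1 | 1
1 | 1 | 0 | 0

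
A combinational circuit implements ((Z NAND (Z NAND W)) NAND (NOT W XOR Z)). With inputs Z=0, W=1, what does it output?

Substituting: ((0 NAND (0 NAND 1)) NAND (NOT 1 XOR 0))
= 1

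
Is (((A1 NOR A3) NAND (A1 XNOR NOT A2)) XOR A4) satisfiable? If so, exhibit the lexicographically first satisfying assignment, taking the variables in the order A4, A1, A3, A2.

A4=0, A1=0, A3=0, A2=0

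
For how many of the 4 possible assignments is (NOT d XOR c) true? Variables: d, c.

Satisfying assignments: (0,0), (1,1)
Count: 2 out of 4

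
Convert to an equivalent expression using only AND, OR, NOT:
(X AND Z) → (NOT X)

NOT (X AND Z) OR (NOT X)
(Implication elimination: A → B = NOT A OR B)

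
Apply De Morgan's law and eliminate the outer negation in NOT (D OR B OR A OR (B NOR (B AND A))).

NOT D AND NOT B AND NOT A AND NOT (B NOR (B AND A))
De Morgan's: NOT(OR of terms) = AND of negations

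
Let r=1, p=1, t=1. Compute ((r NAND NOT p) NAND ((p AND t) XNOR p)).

Substituting: ((1 NAND NOT 1) NAND ((1 AND 1) XNOR 1))
= 0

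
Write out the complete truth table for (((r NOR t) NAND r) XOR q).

r | q | t | Output
------------------
0 | 0 | 0 | 1
0 | 0 | 1 | 1
0 | 1 | 0 | 0
0 | 1 | 1 | 0
1 | 0 | 0 | 1
1 | 0 | 1 | 1
1 | 1 | 0 | 0
1 | 1 | 1 | 0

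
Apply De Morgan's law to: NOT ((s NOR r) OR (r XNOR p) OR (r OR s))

NOT (s NOR r) AND NOT (r XNOR p) AND NOT (r OR s)
De Morgan's: NOT(OR of terms) = AND of negations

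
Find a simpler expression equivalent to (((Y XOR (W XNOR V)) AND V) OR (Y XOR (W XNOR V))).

By absorption (E OR (E AND v) = E):
= (Y XOR (W XNOR V))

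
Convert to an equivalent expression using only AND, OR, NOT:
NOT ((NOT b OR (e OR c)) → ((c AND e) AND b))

(NOT b OR (e OR c)) AND NOT ((c AND e) AND b)
(Negated implication: NOT(A → B) = A AND NOT B)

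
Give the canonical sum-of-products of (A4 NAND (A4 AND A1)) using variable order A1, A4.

Σm(0, 1, 2) = (NOT A1 AND NOT A4) OR (NOT A1 AND A4) OR (A1 AND NOT A4)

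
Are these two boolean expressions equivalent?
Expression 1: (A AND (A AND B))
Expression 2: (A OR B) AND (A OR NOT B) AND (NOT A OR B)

Yes, they are equivalent — the two output columns agree on all 4 assignments:
A | B | Expression 1 | Expression 2
-----------------------------------
0 | 0 | 0 | 0
0 | 1 | 0 | 0
1 | 0 | 0 | 0
1 | 1 | 1 | 1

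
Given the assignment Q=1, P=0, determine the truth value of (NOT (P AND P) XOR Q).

Substituting: (NOT (0 AND 0) XOR 1)
= 0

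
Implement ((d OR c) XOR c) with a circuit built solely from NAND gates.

((((d NAND d) NAND (c NAND c)) NAND (((d NAND d) NAND (c NAND c)) NAND c)) NAND (c NAND (((d NAND d) NAND (c NAND c)) NAND c)))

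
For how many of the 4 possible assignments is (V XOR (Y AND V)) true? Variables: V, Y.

Satisfying assignments: (1,0)
Count: 1 out of 4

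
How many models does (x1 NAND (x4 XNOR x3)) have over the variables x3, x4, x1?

Satisfying assignments: (0,0,0), (0,1,0), (0,1,1), (1,0,0), (1,0,1), (1,1,0)
Count: 6 out of 8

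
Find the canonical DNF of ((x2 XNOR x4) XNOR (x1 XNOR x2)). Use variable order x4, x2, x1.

(NOT x4 AND NOT x2 AND NOT x1) OR (NOT x4 AND x2 AND NOT x1) OR (x4 AND NOT x2 AND x1) OR (x4 AND x2 AND x1)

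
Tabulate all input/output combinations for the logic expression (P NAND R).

P | R | Output
--------------
0 | 0 | 1
0 | 1 | 1
1 | 0 | 1
1 | 1 | 0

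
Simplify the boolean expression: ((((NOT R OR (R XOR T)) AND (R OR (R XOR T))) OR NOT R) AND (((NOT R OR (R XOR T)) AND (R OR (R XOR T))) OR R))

By distribution ((E OR v) AND (E OR NOT v) = E) then distribution ((E OR v) AND (E OR NOT v) = E):
= (R XOR T)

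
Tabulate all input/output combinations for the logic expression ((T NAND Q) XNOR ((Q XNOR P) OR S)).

T | Q | P | S | Output
----------------------
0 | 0 | 0 | 0 | 1
0 | 0 | 0 | 1 | 1
0 | 0 | 1 | 0 | 0
0 | 0 | 1 | 1 | 1
0 | 1 | 0 | 0 | 0
0 | 1 | 0 | 1 | 1
0 | 1 | 1 | 0 | 1
0 | 1 | 1 | 1 | 1
1 | 0 | 0 | 0 | 1
1 | 0 | 0 | 1 | 1
1 | 0 | 1 | 0 | 0
1 | 0 | 1 | 1 | 1
1 | 1 | 0 | 0 | 1
1 | 1 | 0 | 1 | 0
1 | 1 | 1 | 0 | 0
1 | 1 | 1 | 1 | 0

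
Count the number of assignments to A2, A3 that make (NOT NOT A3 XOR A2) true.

Satisfying assignments: (0,1), (1,0)
Count: 2 out of 4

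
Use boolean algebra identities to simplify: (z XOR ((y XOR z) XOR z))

By XOR self-cancellation ((E XOR v) XOR v = E):
= (y XOR z)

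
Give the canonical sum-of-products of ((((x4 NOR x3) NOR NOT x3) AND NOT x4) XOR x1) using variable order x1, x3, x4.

Σm(2, 4, 5, 7) = (NOT x1 AND x3 AND NOT x4) OR (x1 AND NOT x3 AND NOT x4) OR (x1 AND NOT x3 AND x4) OR (x1 AND x3 AND x4)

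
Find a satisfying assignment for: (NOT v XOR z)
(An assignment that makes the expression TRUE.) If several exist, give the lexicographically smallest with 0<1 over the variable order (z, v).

z=0, v=0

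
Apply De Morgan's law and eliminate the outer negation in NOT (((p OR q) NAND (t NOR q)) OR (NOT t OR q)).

NOT ((p OR q) NAND (t NOR q)) AND NOT (NOT t OR q)
De Morgan's: NOT(OR of terms) = AND of negations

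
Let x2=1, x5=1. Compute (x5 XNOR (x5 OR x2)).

Substituting: (1 XNOR (1 OR 1))
= 1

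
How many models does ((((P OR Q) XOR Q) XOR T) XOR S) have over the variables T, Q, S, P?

Satisfying assignments: (0,0,0,1), (0,0,1,0), (0,1,1,0), (0,1,1,1), (1,0,0,0), (1,0,1,1), (1,1,0,0), (1,1,0,1)
Count: 8 out of 16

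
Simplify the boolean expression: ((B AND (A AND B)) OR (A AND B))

By absorption (E OR (E AND v) = E):
= (A AND B)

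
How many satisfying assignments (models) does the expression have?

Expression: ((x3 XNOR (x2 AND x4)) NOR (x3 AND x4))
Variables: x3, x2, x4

Satisfying assignments: (0,1,1), (1,0,0), (1,1,0)
Count: 3 out of 8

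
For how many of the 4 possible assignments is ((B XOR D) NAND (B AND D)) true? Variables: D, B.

Satisfying assignments: (0,0), (0,1), (1,0), (1,1)
Count: 4 out of 4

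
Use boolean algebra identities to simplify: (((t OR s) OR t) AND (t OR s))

By absorption (E AND (E OR v) = E):
= (t OR s)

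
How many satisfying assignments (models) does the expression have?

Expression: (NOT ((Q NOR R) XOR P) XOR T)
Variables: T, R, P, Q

Satisfying assignments: (0,0,0,1), (0,0,1,0), (0,1,0,0), (0,1,0,1), (1,0,0,0), (1,0,1,1), (1,1,1,0), (1,1,1,1)
Count: 8 out of 16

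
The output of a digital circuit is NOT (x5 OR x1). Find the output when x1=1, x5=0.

Substituting: NOT (0 OR 1)
= 0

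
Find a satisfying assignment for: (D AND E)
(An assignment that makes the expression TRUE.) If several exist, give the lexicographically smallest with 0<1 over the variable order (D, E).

D=1, E=1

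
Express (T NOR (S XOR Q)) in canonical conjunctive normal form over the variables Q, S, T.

(Q OR S OR NOT T) AND (Q OR NOT S OR T) AND (Q OR NOT S OR NOT T) AND (NOT Q OR S OR T) AND (NOT Q OR S OR NOT T) AND (NOT Q OR NOT S OR NOT T)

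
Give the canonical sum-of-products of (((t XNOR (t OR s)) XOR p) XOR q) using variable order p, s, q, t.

Σm(0, 1, 5, 6, 10, 11, 12, 15) = (NOT p AND NOT s AND NOT q AND NOT t) OR (NOT p AND NOT s AND NOT q AND t) OR (NOT p AND s AND NOT q AND t) OR (NOT p AND s AND q AND NOT t) OR (p AND NOT s AND q AND NOT t) OR (p AND NOT s AND q AND t) OR (p AND s AND NOT q AND NOT t) OR (p AND s AND q AND t)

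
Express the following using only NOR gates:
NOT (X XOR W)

(((((X NOR W) NOR (X NOR W)) NOR ((X NOR W) NOR (X NOR W))) NOR ((((X NOR X) NOR (W NOR W)) NOR ((X NOR X) NOR (W NOR W))) NOR (((X NOR X) NOR (W NOR W)) NOR ((X NOR X) NOR (W NOR W))))) NOR ((((X NOR W) NOR (X NOR W)) NOR ((X NOR W) NOR (X NOR W))) NOR ((((X NOR X) NOR (W NOR W)) NOR ((X NOR X) NOR (W NOR W))) NOR (((X NOR X) NOR (W NOR W)) NOR ((X NOR X) NOR (W NOR W))))))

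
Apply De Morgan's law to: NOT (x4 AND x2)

NOT x4 OR NOT x2
De Morgan's: NOT(AND of terms) = OR of negations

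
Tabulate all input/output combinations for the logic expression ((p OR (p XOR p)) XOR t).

p | t | Output
--------------
0 | 0 | 0
0 | 1 | 1
1 | 0 | 1
1 | 1 | 0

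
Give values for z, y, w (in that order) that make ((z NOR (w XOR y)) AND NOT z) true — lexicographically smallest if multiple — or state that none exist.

z=0, y=0, w=0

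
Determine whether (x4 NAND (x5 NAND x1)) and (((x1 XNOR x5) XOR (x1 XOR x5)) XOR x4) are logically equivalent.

No. Counterexample: with x5=1, x4=1, x1=1, Expression 1 = 1 but Expression 2 = 0.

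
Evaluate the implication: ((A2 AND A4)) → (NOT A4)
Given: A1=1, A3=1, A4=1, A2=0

Antecedent ((A2 AND A4)) = 0; consequent (NOT A4) = 0.
0 → 0 = 1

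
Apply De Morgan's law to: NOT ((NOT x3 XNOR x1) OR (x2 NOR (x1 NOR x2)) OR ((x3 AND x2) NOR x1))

NOT (NOT x3 XNOR x1) AND NOT (x2 NOR (x1 NOR x2)) AND NOT ((x3 AND x2) NOR x1)
De Morgan's: NOT(OR of terms) = AND of negations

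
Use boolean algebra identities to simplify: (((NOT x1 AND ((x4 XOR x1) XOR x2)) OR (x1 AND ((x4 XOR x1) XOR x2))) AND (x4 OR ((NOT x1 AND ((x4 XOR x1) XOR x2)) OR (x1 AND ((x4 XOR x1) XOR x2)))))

By absorption (E AND (E OR v) = E) then distribution ((E AND v) OR (E AND NOT v) = E):
= ((x4 XOR x1) XOR x2)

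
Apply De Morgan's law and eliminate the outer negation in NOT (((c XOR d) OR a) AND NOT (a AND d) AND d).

NOT ((c XOR d) OR a) OR (a AND d) OR NOT d
De Morgan's: NOT(AND of terms) = OR of negations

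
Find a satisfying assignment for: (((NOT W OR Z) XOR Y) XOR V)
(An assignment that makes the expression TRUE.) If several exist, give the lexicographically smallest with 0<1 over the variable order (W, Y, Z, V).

W=0, Y=0, Z=0, V=0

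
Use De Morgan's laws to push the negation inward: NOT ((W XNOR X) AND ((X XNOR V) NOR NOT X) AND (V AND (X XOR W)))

NOT (W XNOR X) OR NOT ((X XNOR V) NOR NOT X) OR NOT (V AND (X XOR W))
De Morgan's: NOT(AND of terms) = OR of negations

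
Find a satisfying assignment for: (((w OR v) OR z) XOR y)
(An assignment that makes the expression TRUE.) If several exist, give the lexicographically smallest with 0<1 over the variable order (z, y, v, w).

z=0, y=0, v=0, w=1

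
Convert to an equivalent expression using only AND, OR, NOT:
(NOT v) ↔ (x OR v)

((NOT v) AND (x OR v)) OR (v AND NOT (x OR v))
(Biconditional = both true or both false)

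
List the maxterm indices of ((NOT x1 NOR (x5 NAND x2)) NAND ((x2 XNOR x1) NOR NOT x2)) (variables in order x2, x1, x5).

ΠM() = TRUE (no maxterms)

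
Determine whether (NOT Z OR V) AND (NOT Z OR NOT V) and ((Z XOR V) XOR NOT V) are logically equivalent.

Yes, they are equivalent — the two output columns agree on all 4 assignments:
Z | V | Expression 1 | Expression 2
-----------------------------------
0 | 0 | 1 | 1
0 | 1 | 1 | 1
1 | 0 | 0 | 0
1 | 1 | 0 | 0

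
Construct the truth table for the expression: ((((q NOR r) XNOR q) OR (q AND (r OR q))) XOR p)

q | p | r | Output
------------------
0 | 0 | 0 | 0
0 | 0 | 1 | 1
0 | 1 | 0 | 1
0 | 1 | 1 | 0
1 | 0 | 0 | 1
1 | 0 | 1 | 1
1 | 1 | 0 | 0
1 | 1 | 1 | 0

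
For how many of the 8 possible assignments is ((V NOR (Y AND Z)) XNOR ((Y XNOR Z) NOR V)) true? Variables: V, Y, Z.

Satisfying assignments: (0,0,1), (0,1,0), (0,1,1), (1,0,0), (1,0,1), (1,1,0), (1,1,1)
Count: 7 out of 8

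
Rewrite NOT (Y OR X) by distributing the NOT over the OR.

NOT Y AND NOT X
De Morgan's: NOT(OR of terms) = AND of negations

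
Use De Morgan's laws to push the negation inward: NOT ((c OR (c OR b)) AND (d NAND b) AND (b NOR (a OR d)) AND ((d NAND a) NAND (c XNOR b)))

NOT (c OR (c OR b)) OR NOT (d NAND b) OR NOT (b NOR (a OR d)) OR NOT ((d NAND a) NAND (c XNOR b))
De Morgan's: NOT(AND of terms) = OR of negations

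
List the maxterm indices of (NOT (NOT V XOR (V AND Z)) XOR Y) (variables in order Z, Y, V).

ΠM(0, 3, 4, 5) = (Z OR Y OR V) AND (Z OR NOT Y OR NOT V) AND (NOT Z OR Y OR V) AND (NOT Z OR Y OR NOT V)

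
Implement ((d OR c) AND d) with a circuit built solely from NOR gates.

((((d NOR c) NOR (d NOR c)) NOR ((d NOR c) NOR (d NOR c))) NOR (d NOR d))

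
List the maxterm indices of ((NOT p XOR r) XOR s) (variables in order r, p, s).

ΠM(1, 2, 4, 7) = (r OR p OR NOT s) AND (r OR NOT p OR s) AND (NOT r OR p OR s) AND (NOT r OR NOT p OR NOT s)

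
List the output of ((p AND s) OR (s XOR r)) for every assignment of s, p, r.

s | p | r | Output
------------------
0 | 0 | 0 | 0
0 | 0 | 1 | 1
0 | 1 | 0 | 0
0 | 1 | 1 | 1
1 | 0 | 0 | 1
1 | 0 | 1 | 0
1 | 1 | 0 | 1
1 | 1 | 1 | 1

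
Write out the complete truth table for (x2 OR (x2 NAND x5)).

x2 | x5 | Output
----------------
0 | 0 | 1
0 | 1 | 1
1 | 0 | 1
1 | 1 | 1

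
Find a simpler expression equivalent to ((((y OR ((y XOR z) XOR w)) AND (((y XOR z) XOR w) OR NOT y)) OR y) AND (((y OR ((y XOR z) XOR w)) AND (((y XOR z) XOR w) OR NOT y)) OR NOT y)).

By distribution ((E OR v) AND (E OR NOT v) = E) then distribution ((E OR v) AND (E OR NOT v) = E):
= ((y XOR z) XOR w)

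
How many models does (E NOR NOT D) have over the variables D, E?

Satisfying assignments: (1,0)
Count: 1 out of 4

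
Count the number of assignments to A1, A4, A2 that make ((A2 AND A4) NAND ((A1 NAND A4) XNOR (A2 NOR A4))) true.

Satisfying assignments: (0,0,0), (0,0,1), (0,1,0), (0,1,1), (1,0,0), (1,0,1), (1,1,0)
Count: 7 out of 8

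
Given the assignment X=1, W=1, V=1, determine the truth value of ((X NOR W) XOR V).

Substituting: ((1 NOR 1) XOR 1)
= 1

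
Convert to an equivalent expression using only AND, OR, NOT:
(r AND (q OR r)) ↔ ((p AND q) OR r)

((r AND (q OR r)) AND ((p AND q) OR r)) OR (NOT (r AND (q OR r)) AND NOT ((p AND q) OR r))
(Biconditional = both true or both false)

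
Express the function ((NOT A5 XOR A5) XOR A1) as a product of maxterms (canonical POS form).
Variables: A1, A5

ΠM(2, 3) = (NOT A1 OR A5) AND (NOT A1 OR NOT A5)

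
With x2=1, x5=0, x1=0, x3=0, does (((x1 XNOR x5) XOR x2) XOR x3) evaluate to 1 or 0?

Substituting: (((0 XNOR 0) XOR 1) XOR 0)
= 0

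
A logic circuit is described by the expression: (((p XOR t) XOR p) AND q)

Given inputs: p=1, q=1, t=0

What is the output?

Substituting: (((1 XOR 0) XOR 1) AND 1)
= 0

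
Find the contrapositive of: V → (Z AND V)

Contrapositive: NOT (Z AND V) → NOT V
Note: A statement and its contrapositive are logically equivalent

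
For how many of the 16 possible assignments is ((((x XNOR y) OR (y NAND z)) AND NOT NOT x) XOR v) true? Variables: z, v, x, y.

Satisfying assignments: (0,0,1,0), (0,0,1,1), (0,1,0,0), (0,1,0,1), (1,0,1,0), (1,0,1,1), (1,1,0,0), (1,1,0,1)
Count: 8 out of 16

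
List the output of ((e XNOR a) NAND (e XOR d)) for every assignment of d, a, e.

d | a | e | Output
------------------
0 | 0 | 0 | 1
0 | 0 | 1 | 1
0 | 1 | 0 | 1
0 | 1 | 1 | 0
1 | 0 | 0 | 0
1 | 0 | 1 | 1
1 | 1 | 0 | 1
1 | 1 | 1 | 1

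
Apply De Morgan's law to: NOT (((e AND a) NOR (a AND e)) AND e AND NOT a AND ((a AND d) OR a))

NOT ((e AND a) NOR (a AND e)) OR NOT e OR a OR NOT ((a AND d) OR a)
De Morgan's: NOT(AND of terms) = OR of negations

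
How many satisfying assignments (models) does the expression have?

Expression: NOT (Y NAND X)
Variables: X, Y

Satisfying assignments: (1,1)
Count: 1 out of 4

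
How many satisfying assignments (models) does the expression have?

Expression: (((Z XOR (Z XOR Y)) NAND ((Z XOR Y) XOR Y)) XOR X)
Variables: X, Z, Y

Satisfying assignments: (0,0,0), (0,0,1), (0,1,0), (1,1,1)
Count: 4 out of 8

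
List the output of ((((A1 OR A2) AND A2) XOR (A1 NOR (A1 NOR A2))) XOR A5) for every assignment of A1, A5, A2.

A1 | A5 | A2 | Output
---------------------
0 | 0 | 0 | 0
0 | 0 | 1 | 0
0 | 1 | 0 | 1
0 | 1 | 1 | 1
1 | 0 | 0 | 0
1 | 0 | 1 | 1
1 | 1 | 0 | 1
1 | 1 | 1 | 0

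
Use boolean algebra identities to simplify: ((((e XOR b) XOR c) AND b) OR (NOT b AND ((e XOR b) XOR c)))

By distribution ((E AND v) OR (E AND NOT v) = E):
= ((e XOR b) XOR c)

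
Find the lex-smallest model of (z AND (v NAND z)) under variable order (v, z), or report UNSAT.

v=0, z=1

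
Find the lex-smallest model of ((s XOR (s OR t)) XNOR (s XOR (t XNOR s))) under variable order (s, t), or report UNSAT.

s=1, t=1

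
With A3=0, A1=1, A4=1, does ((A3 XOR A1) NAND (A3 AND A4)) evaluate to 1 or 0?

Substituting: ((0 XOR 1) NAND (0 AND 1))
= 1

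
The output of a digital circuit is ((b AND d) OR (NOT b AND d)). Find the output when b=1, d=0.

Substituting: ((1 AND 0) OR (NOT 1 AND 0))
= 0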